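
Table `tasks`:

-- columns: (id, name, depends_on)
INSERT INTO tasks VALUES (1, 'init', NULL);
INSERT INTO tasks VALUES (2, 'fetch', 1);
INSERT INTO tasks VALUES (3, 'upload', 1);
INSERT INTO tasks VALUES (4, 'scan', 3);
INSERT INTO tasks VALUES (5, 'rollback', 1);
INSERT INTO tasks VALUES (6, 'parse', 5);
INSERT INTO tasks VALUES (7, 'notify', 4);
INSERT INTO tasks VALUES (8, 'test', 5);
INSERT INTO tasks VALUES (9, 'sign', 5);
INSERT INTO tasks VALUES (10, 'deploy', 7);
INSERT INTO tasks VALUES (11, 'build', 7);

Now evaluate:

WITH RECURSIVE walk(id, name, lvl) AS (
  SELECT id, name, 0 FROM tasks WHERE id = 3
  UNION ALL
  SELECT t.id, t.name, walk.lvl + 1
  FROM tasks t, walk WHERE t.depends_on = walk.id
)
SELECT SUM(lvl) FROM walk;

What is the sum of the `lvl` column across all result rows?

Base: id=3 (upload) at lvl 0.
Iteration 1: rows with depends_on in {3} -> scan (id 4, lvl 1).
Iteration 2: rows with depends_on in {4} -> notify (id 7, lvl 2).
Iteration 3: rows with depends_on in {7} -> deploy (id 10, lvl 3), build (id 11, lvl 3).
Iteration 4: no rows with depends_on in {10,11}; recursion stops.
SUM(lvl) = 0 + 1 + 2 + 3 + 3 = 9.

9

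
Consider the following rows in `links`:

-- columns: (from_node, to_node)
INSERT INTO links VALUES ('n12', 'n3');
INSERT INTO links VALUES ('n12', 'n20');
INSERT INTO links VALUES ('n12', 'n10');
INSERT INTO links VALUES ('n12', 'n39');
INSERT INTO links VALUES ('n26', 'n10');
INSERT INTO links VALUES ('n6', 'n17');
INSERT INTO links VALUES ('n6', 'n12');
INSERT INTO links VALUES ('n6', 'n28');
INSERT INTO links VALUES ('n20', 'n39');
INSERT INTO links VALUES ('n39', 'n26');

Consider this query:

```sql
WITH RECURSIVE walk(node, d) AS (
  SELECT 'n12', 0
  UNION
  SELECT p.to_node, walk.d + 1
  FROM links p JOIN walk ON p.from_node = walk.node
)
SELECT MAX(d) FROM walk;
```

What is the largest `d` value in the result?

Base: (n12, d=0).
Iteration 1: edges from {n12} -> (n10, d=1), (n20, d=1), (n3, d=1), (n39, d=1).
Iteration 2: edges from {n10,n20,n3,n39} -> (n26, d=2), (n39, d=2).
Iteration 3: edges from {n26,n39} -> (n10, d=3), (n26, d=3).
Iteration 4: edges from {n10,n26} -> (n10, d=4).
Iteration 5: no outgoing edges from {n10}; recursion stops.
d values: 0, 1, 1, 1, 1, 2, 2, 3, 3, 4; the maximum is 4.

4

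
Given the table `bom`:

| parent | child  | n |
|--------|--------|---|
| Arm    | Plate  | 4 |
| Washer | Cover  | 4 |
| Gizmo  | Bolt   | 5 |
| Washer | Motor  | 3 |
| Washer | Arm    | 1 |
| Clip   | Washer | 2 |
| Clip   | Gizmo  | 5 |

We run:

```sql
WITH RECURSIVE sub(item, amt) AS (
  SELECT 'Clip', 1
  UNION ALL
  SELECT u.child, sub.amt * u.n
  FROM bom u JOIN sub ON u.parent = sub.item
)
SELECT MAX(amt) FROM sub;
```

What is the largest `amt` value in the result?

25

Base: (Clip, amt=1).
Iteration 1: components of {Clip} -> Gizmo = 1*5 = 5, Washer = 1*2 = 2.
Iteration 2: components of {Gizmo,Washer} -> Arm = 2*1 = 2, Bolt = 5*5 = 25, Cover = 2*4 = 8, Motor = 2*3 = 6.
Iteration 3: components of {Arm,Bolt,Cover,Motor} -> Plate = 2*4 = 8.
Iteration 4: no further components; recursion stops.
amt values: 1, 2, 5, 2, 6, 8, 25, 8; the maximum is 25.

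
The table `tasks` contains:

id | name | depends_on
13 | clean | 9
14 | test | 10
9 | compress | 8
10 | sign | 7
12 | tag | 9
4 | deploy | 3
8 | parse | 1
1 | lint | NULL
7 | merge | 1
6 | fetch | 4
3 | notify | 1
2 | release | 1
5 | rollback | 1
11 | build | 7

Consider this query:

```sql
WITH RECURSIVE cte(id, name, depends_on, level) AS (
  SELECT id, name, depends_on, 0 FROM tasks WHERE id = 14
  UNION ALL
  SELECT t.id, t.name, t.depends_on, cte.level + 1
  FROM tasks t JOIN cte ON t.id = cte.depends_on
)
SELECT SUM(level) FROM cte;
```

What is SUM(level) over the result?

6

Base: id=14 (test), depends_on=10, level 0.
Iteration 1: join on id=10 -> sign (id 10, depends_on=7, level 1).
Iteration 2: join on id=7 -> merge (id 7, depends_on=1, level 2).
Iteration 3: join on id=1 -> lint (id 1, depends_on=NULL, level 3).
Iteration 4: depends_on is NULL; no match; recursion stops.
SUM(level) = 0 + 1 + 2 + 3 = 6.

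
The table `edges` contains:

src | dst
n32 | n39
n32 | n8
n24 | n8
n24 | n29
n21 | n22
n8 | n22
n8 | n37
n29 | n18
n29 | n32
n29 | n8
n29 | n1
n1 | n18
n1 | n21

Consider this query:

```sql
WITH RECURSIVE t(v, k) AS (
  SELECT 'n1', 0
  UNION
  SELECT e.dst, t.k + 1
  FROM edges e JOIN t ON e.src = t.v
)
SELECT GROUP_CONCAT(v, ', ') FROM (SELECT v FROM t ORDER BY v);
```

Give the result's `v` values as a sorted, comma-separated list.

Base: (n1, k=0).
Iteration 1: edges from {n1} -> (n18, k=1), (n21, k=1).
Iteration 2: edges from {n18,n21} -> (n22, k=2).
Iteration 3: no outgoing edges from {n22}; recursion stops.

n1, n18, n21, n22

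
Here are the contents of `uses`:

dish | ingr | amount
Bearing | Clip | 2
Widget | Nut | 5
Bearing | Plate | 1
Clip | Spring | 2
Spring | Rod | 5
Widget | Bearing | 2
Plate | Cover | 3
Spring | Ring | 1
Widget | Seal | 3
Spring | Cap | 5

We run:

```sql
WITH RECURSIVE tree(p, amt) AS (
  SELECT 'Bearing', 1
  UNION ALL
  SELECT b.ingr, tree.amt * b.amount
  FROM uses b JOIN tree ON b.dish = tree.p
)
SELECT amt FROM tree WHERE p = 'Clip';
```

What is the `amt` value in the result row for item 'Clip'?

2

Base: (Bearing, amt=1).
Iteration 1: components of {Bearing} -> Clip = 1*2 = 2, Plate = 1*1 = 1.
Iteration 2: components of {Clip,Plate} -> Cover = 1*3 = 3, Spring = 2*2 = 4.
Iteration 3: components of {Cover,Spring} -> Cap = 4*5 = 20, Ring = 4*1 = 4, Rod = 4*5 = 20.
Iteration 4: no further components; recursion stops.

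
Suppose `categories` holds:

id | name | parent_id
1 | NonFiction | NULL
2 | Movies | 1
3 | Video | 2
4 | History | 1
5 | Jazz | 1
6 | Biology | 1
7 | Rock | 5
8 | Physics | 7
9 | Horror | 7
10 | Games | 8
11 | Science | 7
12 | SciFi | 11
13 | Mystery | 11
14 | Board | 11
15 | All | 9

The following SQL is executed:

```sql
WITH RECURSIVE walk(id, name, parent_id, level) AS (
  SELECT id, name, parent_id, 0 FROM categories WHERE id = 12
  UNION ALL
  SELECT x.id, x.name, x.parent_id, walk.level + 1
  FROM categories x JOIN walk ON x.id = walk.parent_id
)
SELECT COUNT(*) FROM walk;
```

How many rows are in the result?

5

Base: id=12 (SciFi), parent_id=11, level 0.
Iteration 1: join on id=11 -> Science (id 11, parent_id=7, level 1).
Iteration 2: join on id=7 -> Rock (id 7, parent_id=5, level 2).
Iteration 3: join on id=5 -> Jazz (id 5, parent_id=1, level 3).
Iteration 4: join on id=1 -> NonFiction (id 1, parent_id=NULL, level 4).
Iteration 5: parent_id is NULL; no match; recursion stops.
Total rows emitted: 5.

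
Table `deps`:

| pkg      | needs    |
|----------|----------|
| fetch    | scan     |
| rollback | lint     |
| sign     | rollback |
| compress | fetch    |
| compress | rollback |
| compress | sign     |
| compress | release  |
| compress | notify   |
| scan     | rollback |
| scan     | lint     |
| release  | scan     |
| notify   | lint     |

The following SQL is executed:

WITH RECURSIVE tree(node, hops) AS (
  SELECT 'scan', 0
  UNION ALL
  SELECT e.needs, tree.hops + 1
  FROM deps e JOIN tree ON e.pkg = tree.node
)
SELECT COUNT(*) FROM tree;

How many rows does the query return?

4

Base: (scan, hops=0).
Iteration 1: edges from {scan} -> (lint, hops=1), (rollback, hops=1).
Iteration 2: edges from {lint,rollback} -> (lint, hops=2).
Iteration 3: no outgoing edges from {lint}; recursion stops.
Total rows emitted: 4.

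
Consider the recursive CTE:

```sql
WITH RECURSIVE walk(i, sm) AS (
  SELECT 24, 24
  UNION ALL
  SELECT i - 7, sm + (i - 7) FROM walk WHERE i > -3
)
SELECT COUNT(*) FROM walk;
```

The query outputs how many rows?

5

Base: i=24, sm=24.
Iteration 1: 24 > -3 holds -> i = 24 - 7 = 17, sm = 24 + 17 = 41.
Iteration 2: 17 > -3 holds -> i = 17 - 7 = 10, sm = 41 + 10 = 51.
Iteration 3: 10 > -3 holds -> i = 10 - 7 = 3, sm = 51 + 3 = 54.
Iteration 4: 3 > -3 holds -> i = 3 - 7 = -4, sm = 54 + -4 = 50.
Iteration 5: -4 > -3 fails; recursion stops.
Total rows emitted: 5.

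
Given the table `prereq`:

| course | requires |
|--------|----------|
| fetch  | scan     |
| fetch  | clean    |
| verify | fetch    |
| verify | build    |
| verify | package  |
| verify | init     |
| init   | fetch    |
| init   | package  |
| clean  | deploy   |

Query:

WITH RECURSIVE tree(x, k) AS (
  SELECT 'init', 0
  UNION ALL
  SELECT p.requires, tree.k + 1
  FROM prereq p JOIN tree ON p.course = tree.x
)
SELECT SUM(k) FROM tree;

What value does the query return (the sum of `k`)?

9

Base: (init, k=0).
Iteration 1: edges from {init} -> (fetch, k=1), (package, k=1).
Iteration 2: edges from {fetch,package} -> (clean, k=2), (scan, k=2).
Iteration 3: edges from {clean,scan} -> (deploy, k=3).
Iteration 4: no outgoing edges from {deploy}; recursion stops.
SUM(k) = 0 + 1 + 1 + 2 + 2 + 3 = 9.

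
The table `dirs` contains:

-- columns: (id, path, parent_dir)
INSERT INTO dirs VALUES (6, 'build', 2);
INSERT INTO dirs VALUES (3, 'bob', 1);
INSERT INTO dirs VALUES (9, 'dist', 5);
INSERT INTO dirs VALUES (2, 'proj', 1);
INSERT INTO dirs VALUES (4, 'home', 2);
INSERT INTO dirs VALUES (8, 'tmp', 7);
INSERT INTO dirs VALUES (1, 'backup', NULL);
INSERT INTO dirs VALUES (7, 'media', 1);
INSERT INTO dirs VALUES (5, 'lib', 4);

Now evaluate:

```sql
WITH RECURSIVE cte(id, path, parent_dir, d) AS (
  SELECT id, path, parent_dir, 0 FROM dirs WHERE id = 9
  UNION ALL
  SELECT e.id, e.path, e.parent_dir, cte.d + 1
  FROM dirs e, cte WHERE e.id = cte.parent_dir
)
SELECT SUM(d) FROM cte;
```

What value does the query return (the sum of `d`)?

10

Base: id=9 (dist), parent_dir=5, d 0.
Iteration 1: join on id=5 -> lib (id 5, parent_dir=4, d 1).
Iteration 2: join on id=4 -> home (id 4, parent_dir=2, d 2).
Iteration 3: join on id=2 -> proj (id 2, parent_dir=1, d 3).
Iteration 4: join on id=1 -> backup (id 1, parent_dir=NULL, d 4).
Iteration 5: parent_dir is NULL; no match; recursion stops.
SUM(d) = 0 + 1 + 2 + 3 + 4 = 10.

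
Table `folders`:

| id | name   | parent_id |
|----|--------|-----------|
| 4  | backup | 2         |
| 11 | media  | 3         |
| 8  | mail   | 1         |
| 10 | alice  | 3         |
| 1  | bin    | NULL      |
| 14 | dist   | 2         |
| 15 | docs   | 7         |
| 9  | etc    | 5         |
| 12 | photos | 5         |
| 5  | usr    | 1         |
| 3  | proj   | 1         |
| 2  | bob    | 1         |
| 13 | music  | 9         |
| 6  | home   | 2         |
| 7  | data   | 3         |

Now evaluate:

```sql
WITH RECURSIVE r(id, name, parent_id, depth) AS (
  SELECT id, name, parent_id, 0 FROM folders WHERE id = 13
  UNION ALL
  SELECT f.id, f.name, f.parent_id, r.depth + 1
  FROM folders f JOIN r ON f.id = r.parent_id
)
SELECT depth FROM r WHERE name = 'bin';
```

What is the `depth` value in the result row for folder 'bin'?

Base: id=13 (music), parent_id=9, depth 0.
Iteration 1: join on id=9 -> etc (id 9, parent_id=5, depth 1).
Iteration 2: join on id=5 -> usr (id 5, parent_id=1, depth 2).
Iteration 3: join on id=1 -> bin (id 1, parent_id=NULL, depth 3).
Iteration 4: parent_id is NULL; no match; recursion stops.

3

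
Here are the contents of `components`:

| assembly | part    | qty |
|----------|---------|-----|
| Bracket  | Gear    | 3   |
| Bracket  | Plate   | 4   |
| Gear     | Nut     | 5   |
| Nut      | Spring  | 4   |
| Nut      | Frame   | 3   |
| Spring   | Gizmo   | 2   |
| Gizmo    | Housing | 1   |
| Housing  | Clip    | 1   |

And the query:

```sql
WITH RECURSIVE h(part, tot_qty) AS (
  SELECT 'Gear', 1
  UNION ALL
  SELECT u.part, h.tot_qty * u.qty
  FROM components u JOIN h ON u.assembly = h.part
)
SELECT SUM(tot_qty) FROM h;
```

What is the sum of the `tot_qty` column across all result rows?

Base: (Gear, tot_qty=1).
Iteration 1: components of {Gear} -> Nut = 1*5 = 5.
Iteration 2: components of {Nut} -> Frame = 5*3 = 15, Spring = 5*4 = 20.
Iteration 3: components of {Frame,Spring} -> Gizmo = 20*2 = 40.
Iteration 4: components of {Gizmo} -> Housing = 40*1 = 40.
Iteration 5: components of {Housing} -> Clip = 40*1 = 40.
Iteration 6: no further components; recursion stops.
SUM(tot_qty) = 1 + 5 + 20 + 15 + 40 + 40 + 40 = 161.

161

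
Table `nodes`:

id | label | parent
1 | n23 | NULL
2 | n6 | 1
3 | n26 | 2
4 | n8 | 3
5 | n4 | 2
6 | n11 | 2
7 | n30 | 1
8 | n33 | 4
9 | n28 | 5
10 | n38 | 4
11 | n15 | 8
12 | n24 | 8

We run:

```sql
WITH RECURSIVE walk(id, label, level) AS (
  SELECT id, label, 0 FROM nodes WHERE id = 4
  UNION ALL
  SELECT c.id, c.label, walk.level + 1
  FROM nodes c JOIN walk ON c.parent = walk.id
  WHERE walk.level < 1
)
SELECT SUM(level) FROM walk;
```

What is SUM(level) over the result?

Base: id=4 (n8) at level 0.
Iteration 1: rows with parent in {4} -> n33 (id 8, level 1), n38 (id 10, level 1).
Iteration 2: level < 1 fails for all current rows; recursion stops.
SUM(level) = 0 + 1 + 1 = 2.

2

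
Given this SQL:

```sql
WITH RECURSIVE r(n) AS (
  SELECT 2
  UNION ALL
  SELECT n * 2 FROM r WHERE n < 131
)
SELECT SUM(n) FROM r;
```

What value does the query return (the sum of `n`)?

Base: n=2.
Iteration 1: 2 < 131 holds -> n = 2 * 2 = 4.
Iteration 2: 4 < 131 holds -> n = 4 * 2 = 8.
Iteration 3: 8 < 131 holds -> n = 8 * 2 = 16.
Iteration 4: 16 < 131 holds -> n = 16 * 2 = 32.
Iteration 5: 32 < 131 holds -> n = 32 * 2 = 64.
Iteration 6: 64 < 131 holds -> n = 64 * 2 = 128.
Iteration 7: 128 < 131 holds -> n = 128 * 2 = 256.
Iteration 8: 256 < 131 fails; recursion stops.
SUM(n) = 2 + 4 + 8 + 16 + 32 + 64 + 128 + 256 = 510.

510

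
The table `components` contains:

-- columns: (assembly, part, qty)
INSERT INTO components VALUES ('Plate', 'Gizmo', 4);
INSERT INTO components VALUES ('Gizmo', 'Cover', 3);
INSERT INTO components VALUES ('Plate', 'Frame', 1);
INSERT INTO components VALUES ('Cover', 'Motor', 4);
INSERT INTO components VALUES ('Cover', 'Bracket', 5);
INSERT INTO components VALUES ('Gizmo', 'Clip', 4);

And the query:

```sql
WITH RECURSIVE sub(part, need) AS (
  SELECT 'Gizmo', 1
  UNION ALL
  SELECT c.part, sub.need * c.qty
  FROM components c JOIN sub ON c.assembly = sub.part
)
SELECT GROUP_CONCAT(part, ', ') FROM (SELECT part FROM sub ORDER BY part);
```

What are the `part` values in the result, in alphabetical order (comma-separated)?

Base: (Gizmo, need=1).
Iteration 1: components of {Gizmo} -> Clip = 1*4 = 4, Cover = 1*3 = 3.
Iteration 2: components of {Clip,Cover} -> Bracket = 3*5 = 15, Motor = 3*4 = 12.
Iteration 3: no further components; recursion stops.

Bracket, Clip, Cover, Gizmo, Motor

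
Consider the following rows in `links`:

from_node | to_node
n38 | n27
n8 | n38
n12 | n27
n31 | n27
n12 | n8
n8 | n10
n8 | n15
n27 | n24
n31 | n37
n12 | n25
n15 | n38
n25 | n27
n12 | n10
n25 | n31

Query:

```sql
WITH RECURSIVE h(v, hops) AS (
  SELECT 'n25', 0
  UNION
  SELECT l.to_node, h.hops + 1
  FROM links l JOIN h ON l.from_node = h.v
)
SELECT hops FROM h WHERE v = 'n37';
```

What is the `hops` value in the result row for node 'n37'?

2

Base: (n25, hops=0).
Iteration 1: edges from {n25} -> (n27, hops=1), (n31, hops=1).
Iteration 2: edges from {n27,n31} -> (n24, hops=2), (n27, hops=2), (n37, hops=2).
Iteration 3: edges from {n24,n27,n37} -> (n24, hops=3).
Iteration 4: no outgoing edges from {n24}; recursion stops.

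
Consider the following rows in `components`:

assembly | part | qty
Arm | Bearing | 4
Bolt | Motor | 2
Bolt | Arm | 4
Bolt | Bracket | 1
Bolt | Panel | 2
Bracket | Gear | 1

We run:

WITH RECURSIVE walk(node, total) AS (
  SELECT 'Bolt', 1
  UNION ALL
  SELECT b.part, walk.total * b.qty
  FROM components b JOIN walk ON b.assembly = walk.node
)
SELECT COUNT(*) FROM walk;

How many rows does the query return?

Base: (Bolt, total=1).
Iteration 1: components of {Bolt} -> Arm = 1*4 = 4, Bracket = 1*1 = 1, Motor = 1*2 = 2, Panel = 1*2 = 2.
Iteration 2: components of {Arm,Bracket,Motor,Panel} -> Bearing = 4*4 = 16, Gear = 1*1 = 1.
Iteration 3: no further components; recursion stops.
Total rows emitted: 7.

7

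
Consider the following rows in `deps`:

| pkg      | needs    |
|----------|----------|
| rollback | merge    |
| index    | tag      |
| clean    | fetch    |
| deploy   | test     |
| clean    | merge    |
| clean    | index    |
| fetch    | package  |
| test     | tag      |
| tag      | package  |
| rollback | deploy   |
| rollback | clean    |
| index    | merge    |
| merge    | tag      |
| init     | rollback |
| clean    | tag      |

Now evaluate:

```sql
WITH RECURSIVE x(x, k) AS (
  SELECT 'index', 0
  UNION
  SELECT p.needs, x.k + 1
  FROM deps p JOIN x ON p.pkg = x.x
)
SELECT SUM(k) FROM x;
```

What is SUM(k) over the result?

Base: (index, k=0).
Iteration 1: edges from {index} -> (merge, k=1), (tag, k=1).
Iteration 2: edges from {merge,tag} -> (package, k=2), (tag, k=2).
Iteration 3: edges from {package,tag} -> (package, k=3).
Iteration 4: no outgoing edges from {package}; recursion stops.
SUM(k) = 0 + 1 + 1 + 2 + 2 + 3 = 9.

9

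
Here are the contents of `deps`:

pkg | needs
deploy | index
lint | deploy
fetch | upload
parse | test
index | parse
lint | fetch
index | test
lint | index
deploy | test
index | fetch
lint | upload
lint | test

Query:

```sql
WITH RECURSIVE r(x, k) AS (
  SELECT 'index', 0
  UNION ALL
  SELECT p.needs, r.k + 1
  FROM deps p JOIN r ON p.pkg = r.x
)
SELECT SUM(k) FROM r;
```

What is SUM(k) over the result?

7

Base: (index, k=0).
Iteration 1: edges from {index} -> (fetch, k=1), (parse, k=1), (test, k=1).
Iteration 2: edges from {fetch,parse,test} -> (test, k=2), (upload, k=2).
Iteration 3: no outgoing edges from {test,upload}; recursion stops.
SUM(k) = 0 + 1 + 1 + 1 + 2 + 2 = 7.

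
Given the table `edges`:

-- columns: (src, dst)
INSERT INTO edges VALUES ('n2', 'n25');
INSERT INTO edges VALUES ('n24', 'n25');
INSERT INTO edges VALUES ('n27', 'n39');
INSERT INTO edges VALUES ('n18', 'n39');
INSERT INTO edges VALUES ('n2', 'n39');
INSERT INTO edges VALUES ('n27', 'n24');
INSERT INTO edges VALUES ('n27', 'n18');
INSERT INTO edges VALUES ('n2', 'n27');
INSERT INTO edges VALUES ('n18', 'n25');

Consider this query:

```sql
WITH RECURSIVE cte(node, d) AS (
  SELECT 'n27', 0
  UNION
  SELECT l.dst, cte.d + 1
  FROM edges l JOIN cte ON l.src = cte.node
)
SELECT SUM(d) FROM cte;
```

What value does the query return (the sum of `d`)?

7

Base: (n27, d=0).
Iteration 1: edges from {n27} -> (n18, d=1), (n24, d=1), (n39, d=1).
Iteration 2: edges from {n18,n24,n39} -> (n25, d=2), (n39, d=2). [UNION drops 1 duplicate row(s)]
Iteration 3: no outgoing edges from {n25,n39}; recursion stops.
SUM(d) = 0 + 1 + 1 + 1 + 2 + 2 = 7.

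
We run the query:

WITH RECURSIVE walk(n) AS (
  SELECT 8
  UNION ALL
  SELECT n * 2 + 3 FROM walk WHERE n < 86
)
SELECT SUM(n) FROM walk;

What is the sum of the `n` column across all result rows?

Base: n=8.
Iteration 1: 8 < 86 holds -> n = 8 * 2 + 3 = 19.
Iteration 2: 19 < 86 holds -> n = 19 * 2 + 3 = 41.
Iteration 3: 41 < 86 holds -> n = 41 * 2 + 3 = 85.
Iteration 4: 85 < 86 holds -> n = 85 * 2 + 3 = 173.
Iteration 5: 173 < 86 fails; recursion stops.
SUM(n) = 8 + 19 + 41 + 85 + 173 = 326.

326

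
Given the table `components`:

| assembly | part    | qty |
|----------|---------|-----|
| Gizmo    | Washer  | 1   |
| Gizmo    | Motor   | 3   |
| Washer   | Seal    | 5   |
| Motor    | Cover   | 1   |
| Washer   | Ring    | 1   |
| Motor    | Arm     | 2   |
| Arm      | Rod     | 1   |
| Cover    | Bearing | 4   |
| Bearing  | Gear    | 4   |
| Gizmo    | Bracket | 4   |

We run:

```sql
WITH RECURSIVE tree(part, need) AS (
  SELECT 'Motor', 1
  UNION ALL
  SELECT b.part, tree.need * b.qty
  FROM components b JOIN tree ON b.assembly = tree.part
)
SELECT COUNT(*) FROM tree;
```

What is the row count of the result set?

6

Base: (Motor, need=1).
Iteration 1: components of {Motor} -> Arm = 1*2 = 2, Cover = 1*1 = 1.
Iteration 2: components of {Arm,Cover} -> Bearing = 1*4 = 4, Rod = 2*1 = 2.
Iteration 3: components of {Bearing,Rod} -> Gear = 4*4 = 16.
Iteration 4: no further components; recursion stops.
Total rows emitted: 6.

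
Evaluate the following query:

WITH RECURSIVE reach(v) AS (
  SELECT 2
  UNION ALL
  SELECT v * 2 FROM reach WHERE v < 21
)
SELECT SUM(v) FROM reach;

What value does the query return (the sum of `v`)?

Base: v=2.
Iteration 1: 2 < 21 holds -> v = 2 * 2 = 4.
Iteration 2: 4 < 21 holds -> v = 4 * 2 = 8.
Iteration 3: 8 < 21 holds -> v = 8 * 2 = 16.
Iteration 4: 16 < 21 holds -> v = 16 * 2 = 32.
Iteration 5: 32 < 21 fails; recursion stops.
SUM(v) = 2 + 4 + 8 + 16 + 32 = 62.

62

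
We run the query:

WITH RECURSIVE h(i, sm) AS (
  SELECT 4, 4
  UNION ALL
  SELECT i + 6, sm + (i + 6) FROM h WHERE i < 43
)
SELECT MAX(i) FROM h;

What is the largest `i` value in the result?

Base: i=4, sm=4.
Iteration 1: 4 < 43 holds -> i = 4 + 6 = 10, sm = 4 + 10 = 14.
Iteration 2: 10 < 43 holds -> i = 10 + 6 = 16, sm = 14 + 16 = 30.
Iteration 3: 16 < 43 holds -> i = 16 + 6 = 22, sm = 30 + 22 = 52.
Iteration 4: 22 < 43 holds -> i = 22 + 6 = 28, sm = 52 + 28 = 80.
Iteration 5: 28 < 43 holds -> i = 28 + 6 = 34, sm = 80 + 34 = 114.
Iteration 6: 34 < 43 holds -> i = 34 + 6 = 40, sm = 114 + 40 = 154.
Iteration 7: 40 < 43 holds -> i = 40 + 6 = 46, sm = 154 + 46 = 200.
Iteration 8: 46 < 43 fails; recursion stops.
i values: 4, 10, 16, 22, 28, 34, 40, 46; the maximum is 46.

46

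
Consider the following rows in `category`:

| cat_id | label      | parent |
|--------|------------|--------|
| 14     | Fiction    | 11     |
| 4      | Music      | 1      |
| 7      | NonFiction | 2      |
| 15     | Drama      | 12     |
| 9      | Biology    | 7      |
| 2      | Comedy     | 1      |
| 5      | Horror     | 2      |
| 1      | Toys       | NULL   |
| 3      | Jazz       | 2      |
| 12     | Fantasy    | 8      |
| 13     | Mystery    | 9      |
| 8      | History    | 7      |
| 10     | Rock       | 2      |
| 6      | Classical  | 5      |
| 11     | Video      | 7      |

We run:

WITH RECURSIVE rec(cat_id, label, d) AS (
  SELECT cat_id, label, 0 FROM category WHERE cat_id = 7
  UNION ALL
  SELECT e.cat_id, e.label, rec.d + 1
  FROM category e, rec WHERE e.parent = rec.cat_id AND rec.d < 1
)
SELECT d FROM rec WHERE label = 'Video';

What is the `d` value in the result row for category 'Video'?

1

Base: cat_id=7 (NonFiction) at d 0.
Iteration 1: rows with parent in {7} -> History (id 8, d 1), Biology (id 9, d 1), Video (id 11, d 1).
Iteration 2: d < 1 fails for all current rows; recursion stops.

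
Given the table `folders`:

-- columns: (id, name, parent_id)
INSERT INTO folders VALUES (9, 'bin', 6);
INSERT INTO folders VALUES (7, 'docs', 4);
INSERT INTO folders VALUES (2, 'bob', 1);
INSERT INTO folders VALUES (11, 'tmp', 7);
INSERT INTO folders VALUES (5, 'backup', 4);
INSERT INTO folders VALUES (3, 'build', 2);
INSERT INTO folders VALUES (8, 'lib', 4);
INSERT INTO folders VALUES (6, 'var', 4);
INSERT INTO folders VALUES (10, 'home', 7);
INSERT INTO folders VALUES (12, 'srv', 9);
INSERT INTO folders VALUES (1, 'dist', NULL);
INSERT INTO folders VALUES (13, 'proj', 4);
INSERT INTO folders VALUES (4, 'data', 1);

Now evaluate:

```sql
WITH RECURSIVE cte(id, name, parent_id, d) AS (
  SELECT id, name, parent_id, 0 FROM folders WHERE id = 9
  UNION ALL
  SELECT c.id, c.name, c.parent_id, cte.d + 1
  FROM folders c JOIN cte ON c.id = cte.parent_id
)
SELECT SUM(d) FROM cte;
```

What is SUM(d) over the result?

Base: id=9 (bin), parent_id=6, d 0.
Iteration 1: join on id=6 -> var (id 6, parent_id=4, d 1).
Iteration 2: join on id=4 -> data (id 4, parent_id=1, d 2).
Iteration 3: join on id=1 -> dist (id 1, parent_id=NULL, d 3).
Iteration 4: parent_id is NULL; no match; recursion stops.
SUM(d) = 0 + 1 + 2 + 3 = 6.

6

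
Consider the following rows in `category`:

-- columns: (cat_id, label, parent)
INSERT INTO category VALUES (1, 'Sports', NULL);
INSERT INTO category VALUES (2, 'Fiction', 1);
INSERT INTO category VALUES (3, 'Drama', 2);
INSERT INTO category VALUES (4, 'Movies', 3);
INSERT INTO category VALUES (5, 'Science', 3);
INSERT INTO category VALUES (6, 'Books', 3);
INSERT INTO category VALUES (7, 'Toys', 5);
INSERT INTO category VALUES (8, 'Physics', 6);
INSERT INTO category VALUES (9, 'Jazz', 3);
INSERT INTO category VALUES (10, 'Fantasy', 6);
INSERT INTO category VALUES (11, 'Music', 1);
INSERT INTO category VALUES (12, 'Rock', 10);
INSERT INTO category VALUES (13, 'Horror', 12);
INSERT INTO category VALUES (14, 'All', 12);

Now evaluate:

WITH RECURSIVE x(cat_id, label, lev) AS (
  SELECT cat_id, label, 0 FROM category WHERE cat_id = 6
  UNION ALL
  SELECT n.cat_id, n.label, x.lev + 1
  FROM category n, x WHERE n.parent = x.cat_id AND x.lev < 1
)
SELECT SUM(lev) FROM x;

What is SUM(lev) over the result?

2

Base: cat_id=6 (Books) at lev 0.
Iteration 1: rows with parent in {6} -> Physics (id 8, lev 1), Fantasy (id 10, lev 1).
Iteration 2: lev < 1 fails for all current rows; recursion stops.
SUM(lev) = 0 + 1 + 1 = 2.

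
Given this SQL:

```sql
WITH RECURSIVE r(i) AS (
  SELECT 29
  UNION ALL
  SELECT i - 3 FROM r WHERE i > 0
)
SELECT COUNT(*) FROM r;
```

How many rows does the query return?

Base: i=29.
Iteration 1: 29 > 0 holds -> i = 29 - 3 = 26.
Iteration 2: 26 > 0 holds -> i = 26 - 3 = 23.
Iteration 3: 23 > 0 holds -> i = 23 - 3 = 20.
Iteration 4: 20 > 0 holds -> i = 20 - 3 = 17.
Iteration 5: 17 > 0 holds -> i = 17 - 3 = 14.
Iteration 6: 14 > 0 holds -> i = 14 - 3 = 11.
Iteration 7: 11 > 0 holds -> i = 11 - 3 = 8.
Iteration 8: 8 > 0 holds -> i = 8 - 3 = 5.
Iteration 9: 5 > 0 holds -> i = 5 - 3 = 2.
Iteration 10: 2 > 0 holds -> i = 2 - 3 = -1.
Iteration 11: -1 > 0 fails; recursion stops.
Total rows emitted: 11.

11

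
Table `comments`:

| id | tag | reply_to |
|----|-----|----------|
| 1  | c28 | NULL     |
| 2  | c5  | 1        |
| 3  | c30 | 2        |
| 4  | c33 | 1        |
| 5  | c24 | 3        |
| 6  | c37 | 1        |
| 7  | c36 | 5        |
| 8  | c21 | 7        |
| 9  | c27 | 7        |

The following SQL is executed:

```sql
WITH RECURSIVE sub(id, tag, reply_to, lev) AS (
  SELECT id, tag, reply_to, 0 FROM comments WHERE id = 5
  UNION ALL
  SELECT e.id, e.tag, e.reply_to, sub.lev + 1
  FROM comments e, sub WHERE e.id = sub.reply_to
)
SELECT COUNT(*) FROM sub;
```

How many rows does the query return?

4

Base: id=5 (c24), reply_to=3, lev 0.
Iteration 1: join on id=3 -> c30 (id 3, reply_to=2, lev 1).
Iteration 2: join on id=2 -> c5 (id 2, reply_to=1, lev 2).
Iteration 3: join on id=1 -> c28 (id 1, reply_to=NULL, lev 3).
Iteration 4: reply_to is NULL; no match; recursion stops.
Total rows emitted: 4.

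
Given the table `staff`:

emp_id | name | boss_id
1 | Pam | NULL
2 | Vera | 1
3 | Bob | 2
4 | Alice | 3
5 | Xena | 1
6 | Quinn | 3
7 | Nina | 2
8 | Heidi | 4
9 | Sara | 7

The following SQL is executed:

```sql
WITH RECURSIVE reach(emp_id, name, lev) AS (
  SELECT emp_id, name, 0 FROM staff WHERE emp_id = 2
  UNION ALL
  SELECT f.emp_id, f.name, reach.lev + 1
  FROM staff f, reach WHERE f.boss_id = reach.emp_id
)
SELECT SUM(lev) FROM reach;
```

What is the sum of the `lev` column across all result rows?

Base: emp_id=2 (Vera) at lev 0.
Iteration 1: rows with boss_id in {2} -> Bob (id 3, lev 1), Nina (id 7, lev 1).
Iteration 2: rows with boss_id in {3,7} -> Alice (id 4, lev 2), Quinn (id 6, lev 2), Sara (id 9, lev 2).
Iteration 3: rows with boss_id in {4,6,9} -> Heidi (id 8, lev 3).
Iteration 4: no rows with boss_id in {8}; recursion stops.
SUM(lev) = 0 + 1 + 1 + 2 + 2 + 2 + 3 = 11.

11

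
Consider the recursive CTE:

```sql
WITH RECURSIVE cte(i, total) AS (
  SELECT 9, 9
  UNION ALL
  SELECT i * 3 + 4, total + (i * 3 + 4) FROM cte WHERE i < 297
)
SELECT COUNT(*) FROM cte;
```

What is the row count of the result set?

Base: i=9, total=9.
Iteration 1: 9 < 297 holds -> i = 9 * 3 + 4 = 31, total = 9 + 31 = 40.
Iteration 2: 31 < 297 holds -> i = 31 * 3 + 4 = 97, total = 40 + 97 = 137.
Iteration 3: 97 < 297 holds -> i = 97 * 3 + 4 = 295, total = 137 + 295 = 432.
Iteration 4: 295 < 297 holds -> i = 295 * 3 + 4 = 889, total = 432 + 889 = 1321.
Iteration 5: 889 < 297 fails; recursion stops.
Total rows emitted: 5.

5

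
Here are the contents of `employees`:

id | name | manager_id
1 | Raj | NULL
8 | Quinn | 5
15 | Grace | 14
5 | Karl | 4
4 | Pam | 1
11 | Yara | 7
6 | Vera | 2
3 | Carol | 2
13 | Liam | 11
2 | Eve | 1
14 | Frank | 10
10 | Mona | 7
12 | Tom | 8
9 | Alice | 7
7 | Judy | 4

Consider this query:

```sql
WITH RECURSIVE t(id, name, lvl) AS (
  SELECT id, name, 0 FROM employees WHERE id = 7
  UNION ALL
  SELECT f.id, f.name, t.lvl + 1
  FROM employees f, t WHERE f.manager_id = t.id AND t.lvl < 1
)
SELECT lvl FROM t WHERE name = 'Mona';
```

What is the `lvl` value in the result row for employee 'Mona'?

1

Base: id=7 (Judy) at lvl 0.
Iteration 1: rows with manager_id in {7} -> Alice (id 9, lvl 1), Mona (id 10, lvl 1), Yara (id 11, lvl 1).
Iteration 2: lvl < 1 fails for all current rows; recursion stops.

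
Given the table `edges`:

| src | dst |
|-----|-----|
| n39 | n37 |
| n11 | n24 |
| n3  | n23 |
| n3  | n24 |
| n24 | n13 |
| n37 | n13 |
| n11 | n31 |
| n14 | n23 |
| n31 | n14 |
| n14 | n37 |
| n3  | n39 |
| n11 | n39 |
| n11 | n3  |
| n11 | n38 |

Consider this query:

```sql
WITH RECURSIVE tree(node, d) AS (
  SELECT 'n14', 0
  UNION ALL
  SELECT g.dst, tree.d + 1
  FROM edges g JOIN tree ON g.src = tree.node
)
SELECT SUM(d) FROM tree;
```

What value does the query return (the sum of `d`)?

Base: (n14, d=0).
Iteration 1: edges from {n14} -> (n23, d=1), (n37, d=1).
Iteration 2: edges from {n23,n37} -> (n13, d=2).
Iteration 3: no outgoing edges from {n13}; recursion stops.
SUM(d) = 0 + 1 + 1 + 2 = 4.

4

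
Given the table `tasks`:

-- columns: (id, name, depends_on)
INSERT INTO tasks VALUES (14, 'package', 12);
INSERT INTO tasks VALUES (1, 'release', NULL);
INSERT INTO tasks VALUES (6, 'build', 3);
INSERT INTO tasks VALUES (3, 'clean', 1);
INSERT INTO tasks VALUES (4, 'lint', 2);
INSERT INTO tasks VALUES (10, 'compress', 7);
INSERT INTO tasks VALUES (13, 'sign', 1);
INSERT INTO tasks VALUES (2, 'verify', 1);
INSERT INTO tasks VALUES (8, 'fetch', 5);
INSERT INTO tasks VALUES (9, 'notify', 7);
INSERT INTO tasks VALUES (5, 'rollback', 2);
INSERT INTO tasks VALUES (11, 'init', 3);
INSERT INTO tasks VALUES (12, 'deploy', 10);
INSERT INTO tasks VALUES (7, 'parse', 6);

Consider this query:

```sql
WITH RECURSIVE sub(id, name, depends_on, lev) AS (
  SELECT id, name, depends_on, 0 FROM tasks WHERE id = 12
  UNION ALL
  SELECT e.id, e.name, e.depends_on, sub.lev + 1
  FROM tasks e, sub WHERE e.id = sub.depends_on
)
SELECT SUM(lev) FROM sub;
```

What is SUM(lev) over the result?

Base: id=12 (deploy), depends_on=10, lev 0.
Iteration 1: join on id=10 -> compress (id 10, depends_on=7, lev 1).
Iteration 2: join on id=7 -> parse (id 7, depends_on=6, lev 2).
Iteration 3: join on id=6 -> build (id 6, depends_on=3, lev 3).
Iteration 4: join on id=3 -> clean (id 3, depends_on=1, lev 4).
Iteration 5: join on id=1 -> release (id 1, depends_on=NULL, lev 5).
Iteration 6: depends_on is NULL; no match; recursion stops.
SUM(lev) = 0 + 1 + 2 + 3 + 4 + 5 = 15.

15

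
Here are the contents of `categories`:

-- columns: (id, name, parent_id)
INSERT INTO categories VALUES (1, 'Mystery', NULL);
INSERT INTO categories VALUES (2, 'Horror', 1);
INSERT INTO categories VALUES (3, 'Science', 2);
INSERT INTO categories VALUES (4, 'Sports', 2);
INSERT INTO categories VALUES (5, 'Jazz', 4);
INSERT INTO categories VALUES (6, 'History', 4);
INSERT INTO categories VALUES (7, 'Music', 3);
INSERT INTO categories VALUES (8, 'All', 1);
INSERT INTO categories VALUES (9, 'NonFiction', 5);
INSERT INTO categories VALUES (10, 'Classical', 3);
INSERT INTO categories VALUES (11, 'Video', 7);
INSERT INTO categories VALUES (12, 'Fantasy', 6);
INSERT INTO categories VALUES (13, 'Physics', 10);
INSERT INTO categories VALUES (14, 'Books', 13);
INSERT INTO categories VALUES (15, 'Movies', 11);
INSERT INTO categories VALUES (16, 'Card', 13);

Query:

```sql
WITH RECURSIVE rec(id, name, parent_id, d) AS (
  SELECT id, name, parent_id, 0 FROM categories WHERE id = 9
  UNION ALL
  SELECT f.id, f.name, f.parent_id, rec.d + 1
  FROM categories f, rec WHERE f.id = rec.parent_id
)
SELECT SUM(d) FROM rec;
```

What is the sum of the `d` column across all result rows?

10

Base: id=9 (NonFiction), parent_id=5, d 0.
Iteration 1: join on id=5 -> Jazz (id 5, parent_id=4, d 1).
Iteration 2: join on id=4 -> Sports (id 4, parent_id=2, d 2).
Iteration 3: join on id=2 -> Horror (id 2, parent_id=1, d 3).
Iteration 4: join on id=1 -> Mystery (id 1, parent_id=NULL, d 4).
Iteration 5: parent_id is NULL; no match; recursion stops.
SUM(d) = 0 + 1 + 2 + 3 + 4 = 10.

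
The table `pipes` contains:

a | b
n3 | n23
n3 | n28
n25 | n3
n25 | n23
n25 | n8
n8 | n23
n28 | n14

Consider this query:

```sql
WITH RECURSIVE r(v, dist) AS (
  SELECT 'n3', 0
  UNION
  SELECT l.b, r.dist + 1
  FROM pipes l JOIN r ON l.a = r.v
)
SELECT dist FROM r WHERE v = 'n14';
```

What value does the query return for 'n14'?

2

Base: (n3, dist=0).
Iteration 1: edges from {n3} -> (n23, dist=1), (n28, dist=1).
Iteration 2: edges from {n23,n28} -> (n14, dist=2).
Iteration 3: no outgoing edges from {n14}; recursion stops.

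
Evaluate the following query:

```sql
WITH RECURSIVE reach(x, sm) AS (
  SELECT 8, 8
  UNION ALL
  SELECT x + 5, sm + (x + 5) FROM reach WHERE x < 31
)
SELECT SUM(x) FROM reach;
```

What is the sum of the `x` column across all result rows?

123

Base: x=8, sm=8.
Iteration 1: 8 < 31 holds -> x = 8 + 5 = 13, sm = 8 + 13 = 21.
Iteration 2: 13 < 31 holds -> x = 13 + 5 = 18, sm = 21 + 18 = 39.
Iteration 3: 18 < 31 holds -> x = 18 + 5 = 23, sm = 39 + 23 = 62.
Iteration 4: 23 < 31 holds -> x = 23 + 5 = 28, sm = 62 + 28 = 90.
Iteration 5: 28 < 31 holds -> x = 28 + 5 = 33, sm = 90 + 33 = 123.
Iteration 6: 33 < 31 fails; recursion stops.
SUM(x) = 8 + 13 + 18 + 23 + 28 + 33 = 123.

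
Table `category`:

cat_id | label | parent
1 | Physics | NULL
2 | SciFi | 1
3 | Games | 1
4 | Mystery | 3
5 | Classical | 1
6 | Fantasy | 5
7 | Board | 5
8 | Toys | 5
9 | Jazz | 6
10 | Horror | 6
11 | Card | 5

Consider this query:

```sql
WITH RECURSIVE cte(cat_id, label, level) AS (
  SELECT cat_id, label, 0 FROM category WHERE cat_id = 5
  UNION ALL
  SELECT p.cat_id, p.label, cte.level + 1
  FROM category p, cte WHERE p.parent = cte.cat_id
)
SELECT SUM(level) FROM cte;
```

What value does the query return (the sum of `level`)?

Base: cat_id=5 (Classical) at level 0.
Iteration 1: rows with parent in {5} -> Fantasy (id 6, level 1), Board (id 7, level 1), Toys (id 8, level 1), Card (id 11, level 1).
Iteration 2: rows with parent in {6,7,8,11} -> Jazz (id 9, level 2), Horror (id 10, level 2).
Iteration 3: no rows with parent in {9,10}; recursion stops.
SUM(level) = 0 + 1 + 1 + 1 + 1 + 2 + 2 = 8.

8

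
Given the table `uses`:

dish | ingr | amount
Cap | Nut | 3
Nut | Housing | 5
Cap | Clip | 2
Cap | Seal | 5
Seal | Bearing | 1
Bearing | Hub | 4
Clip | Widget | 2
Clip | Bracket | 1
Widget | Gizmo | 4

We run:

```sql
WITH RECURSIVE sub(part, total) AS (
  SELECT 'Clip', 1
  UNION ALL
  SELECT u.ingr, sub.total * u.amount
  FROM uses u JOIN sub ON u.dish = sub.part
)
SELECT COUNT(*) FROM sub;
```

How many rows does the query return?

4

Base: (Clip, total=1).
Iteration 1: components of {Clip} -> Bracket = 1*1 = 1, Widget = 1*2 = 2.
Iteration 2: components of {Bracket,Widget} -> Gizmo = 2*4 = 8.
Iteration 3: no further components; recursion stops.
Total rows emitted: 4.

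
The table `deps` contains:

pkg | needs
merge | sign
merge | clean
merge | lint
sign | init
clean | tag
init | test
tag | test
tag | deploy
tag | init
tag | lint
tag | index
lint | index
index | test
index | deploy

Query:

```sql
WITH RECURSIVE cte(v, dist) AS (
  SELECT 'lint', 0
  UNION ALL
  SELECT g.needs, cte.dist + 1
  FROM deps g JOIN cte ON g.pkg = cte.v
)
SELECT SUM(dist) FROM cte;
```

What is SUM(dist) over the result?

5

Base: (lint, dist=0).
Iteration 1: edges from {lint} -> (index, dist=1).
Iteration 2: edges from {index} -> (deploy, dist=2), (test, dist=2).
Iteration 3: no outgoing edges from {deploy,test}; recursion stops.
SUM(dist) = 0 + 1 + 2 + 2 = 5.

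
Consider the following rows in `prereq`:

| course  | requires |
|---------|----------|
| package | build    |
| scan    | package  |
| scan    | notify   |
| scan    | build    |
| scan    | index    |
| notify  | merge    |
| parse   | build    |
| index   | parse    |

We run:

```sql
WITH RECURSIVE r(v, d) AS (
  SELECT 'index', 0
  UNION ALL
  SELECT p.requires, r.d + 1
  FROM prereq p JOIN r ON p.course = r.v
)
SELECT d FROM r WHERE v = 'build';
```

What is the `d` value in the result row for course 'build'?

2

Base: (index, d=0).
Iteration 1: edges from {index} -> (parse, d=1).
Iteration 2: edges from {parse} -> (build, d=2).
Iteration 3: no outgoing edges from {build}; recursion stops.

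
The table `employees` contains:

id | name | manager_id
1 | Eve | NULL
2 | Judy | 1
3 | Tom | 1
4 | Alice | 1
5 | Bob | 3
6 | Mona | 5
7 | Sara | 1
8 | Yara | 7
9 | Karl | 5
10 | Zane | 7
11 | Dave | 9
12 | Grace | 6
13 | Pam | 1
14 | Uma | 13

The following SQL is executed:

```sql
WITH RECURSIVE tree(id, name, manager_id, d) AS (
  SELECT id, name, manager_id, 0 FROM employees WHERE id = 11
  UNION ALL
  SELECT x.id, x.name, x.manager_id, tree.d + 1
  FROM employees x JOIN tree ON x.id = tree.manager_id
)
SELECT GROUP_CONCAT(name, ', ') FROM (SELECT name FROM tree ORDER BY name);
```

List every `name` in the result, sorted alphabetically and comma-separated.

Base: id=11 (Dave), manager_id=9, d 0.
Iteration 1: join on id=9 -> Karl (id 9, manager_id=5, d 1).
Iteration 2: join on id=5 -> Bob (id 5, manager_id=3, d 2).
Iteration 3: join on id=3 -> Tom (id 3, manager_id=1, d 3).
Iteration 4: join on id=1 -> Eve (id 1, manager_id=NULL, d 4).
Iteration 5: manager_id is NULL; no match; recursion stops.

Bob, Dave, Eve, Karl, Tom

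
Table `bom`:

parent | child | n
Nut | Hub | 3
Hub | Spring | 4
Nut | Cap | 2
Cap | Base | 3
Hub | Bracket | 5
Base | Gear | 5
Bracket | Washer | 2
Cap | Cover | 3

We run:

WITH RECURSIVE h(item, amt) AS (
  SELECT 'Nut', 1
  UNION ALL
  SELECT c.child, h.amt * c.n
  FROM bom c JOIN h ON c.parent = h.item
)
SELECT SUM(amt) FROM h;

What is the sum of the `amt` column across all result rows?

Base: (Nut, amt=1).
Iteration 1: components of {Nut} -> Cap = 1*2 = 2, Hub = 1*3 = 3.
Iteration 2: components of {Cap,Hub} -> Base = 2*3 = 6, Bracket = 3*5 = 15, Cover = 2*3 = 6, Spring = 3*4 = 12.
Iteration 3: components of {Base,Bracket,Cover,Spring} -> Gear = 6*5 = 30, Washer = 15*2 = 30.
Iteration 4: no further components; recursion stops.
SUM(amt) = 1 + 3 + 2 + 12 + 15 + 6 + 6 + 30 + 30 = 105.

105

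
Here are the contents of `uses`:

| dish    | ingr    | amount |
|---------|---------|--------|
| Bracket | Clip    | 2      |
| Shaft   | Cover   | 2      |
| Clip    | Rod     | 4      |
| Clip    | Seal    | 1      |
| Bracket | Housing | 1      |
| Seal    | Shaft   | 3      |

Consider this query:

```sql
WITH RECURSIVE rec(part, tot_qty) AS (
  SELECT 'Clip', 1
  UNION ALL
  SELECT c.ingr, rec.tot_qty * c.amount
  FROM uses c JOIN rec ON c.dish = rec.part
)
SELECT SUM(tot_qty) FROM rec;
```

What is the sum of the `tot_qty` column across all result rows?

15

Base: (Clip, tot_qty=1).
Iteration 1: components of {Clip} -> Rod = 1*4 = 4, Seal = 1*1 = 1.
Iteration 2: components of {Rod,Seal} -> Shaft = 1*3 = 3.
Iteration 3: components of {Shaft} -> Cover = 3*2 = 6.
Iteration 4: no further components; recursion stops.
SUM(tot_qty) = 1 + 1 + 4 + 3 + 6 = 15.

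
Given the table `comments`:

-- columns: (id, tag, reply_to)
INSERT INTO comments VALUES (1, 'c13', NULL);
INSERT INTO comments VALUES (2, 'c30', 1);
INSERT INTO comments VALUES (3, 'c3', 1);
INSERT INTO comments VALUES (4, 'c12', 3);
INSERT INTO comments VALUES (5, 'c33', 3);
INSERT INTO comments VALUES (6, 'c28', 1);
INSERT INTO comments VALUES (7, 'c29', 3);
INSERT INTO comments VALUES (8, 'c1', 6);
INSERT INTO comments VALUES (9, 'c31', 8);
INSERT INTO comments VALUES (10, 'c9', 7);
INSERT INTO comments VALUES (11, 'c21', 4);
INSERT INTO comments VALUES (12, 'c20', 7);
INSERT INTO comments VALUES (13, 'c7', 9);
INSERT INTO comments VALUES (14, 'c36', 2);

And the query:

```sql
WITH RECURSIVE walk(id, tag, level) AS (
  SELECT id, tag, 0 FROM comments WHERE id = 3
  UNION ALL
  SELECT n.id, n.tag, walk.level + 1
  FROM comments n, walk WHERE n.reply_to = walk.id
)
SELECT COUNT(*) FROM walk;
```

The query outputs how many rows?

7

Base: id=3 (c3) at level 0.
Iteration 1: rows with reply_to in {3} -> c12 (id 4, level 1), c33 (id 5, level 1), c29 (id 7, level 1).
Iteration 2: rows with reply_to in {4,5,7} -> c9 (id 10, level 2), c21 (id 11, level 2), c20 (id 12, level 2).
Iteration 3: no rows with reply_to in {10,11,12}; recursion stops.
Total rows emitted: 7.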